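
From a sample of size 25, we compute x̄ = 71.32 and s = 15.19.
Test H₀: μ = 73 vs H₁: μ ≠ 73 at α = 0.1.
One-sample t-test:
H₀: μ = 73
H₁: μ ≠ 73
df = n - 1 = 24
t = (x̄ - μ₀) / (s/√n) = (71.32 - 73) / (15.19/√25) = -0.553
p-value = 0.5854

Since p-value > α = 0.1, we fail to reject H₀.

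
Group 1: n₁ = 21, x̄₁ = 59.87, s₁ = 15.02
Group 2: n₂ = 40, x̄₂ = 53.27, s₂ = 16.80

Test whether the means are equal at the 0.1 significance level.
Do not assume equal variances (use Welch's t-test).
Welch's two-sample t-test:
H₀: μ₁ = μ₂
H₁: μ₁ ≠ μ₂
s₁²/n₁ = 15.02²/21 = 10.7429,  s₂²/n₂ = 16.80²/40 = 7.0560
SE = √(s₁²/n₁ + s₂²/n₂) = √(10.7429 + 7.0560) = 4.2189
df (Welch-Satterthwaite) = (s₁²/n₁ + s₂²/n₂)² / [(s₁²/n₁)²/(n₁-1) + (s₂²/n₂)²/(n₂-1)] ≈ 44.95
t = (x̄₁ - x̄₂) / SE = (59.87 - 53.27) / 4.2189 = 6.60 / 4.2189 = 1.564
p-value = 0.1247

Since p-value > α = 0.1, we fail to reject H₀.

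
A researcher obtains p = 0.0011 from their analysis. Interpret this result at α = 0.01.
Since p = 0.0011 < α = 0.01, reject H₀.
There is sufficient evidence to reject the null hypothesis; the result is statistically significant at the 0.01 level.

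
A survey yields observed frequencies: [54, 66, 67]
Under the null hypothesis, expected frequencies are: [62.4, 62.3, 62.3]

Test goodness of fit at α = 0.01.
Chi-square goodness of fit test:
H₀: observed counts match expected distribution
H₁: observed counts differ from expected distribution
df = k - 1 = 2
χ² = Σ(O - E)²/E
   = (54 - 62.4)²/62.4 + (66 - 62.3)²/62.3 + (67 - 62.3)²/62.3
   = 1.131 + 0.220 + 0.355
   = 1.71
p-value = 0.4263

Since p-value > α = 0.01, we fail to reject H₀.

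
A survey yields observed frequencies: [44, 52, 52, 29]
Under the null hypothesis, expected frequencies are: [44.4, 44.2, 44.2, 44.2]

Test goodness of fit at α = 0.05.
Chi-square goodness of fit test:
H₀: observed counts match expected distribution
H₁: observed counts differ from expected distribution
df = k - 1 = 3
χ² = Σ(O - E)²/E
   = (44 - 44.4)²/44.4 + (52 - 44.2)²/44.2 + (52 - 44.2)²/44.2 + (29 - 44.2)²/44.2
   = 0.004 + 1.376 + 1.376 + 5.227
   = 7.98
p-value = 0.0463

Since p-value < α = 0.05, we reject H₀.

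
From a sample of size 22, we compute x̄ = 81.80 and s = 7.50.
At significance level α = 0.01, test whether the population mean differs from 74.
One-sample t-test:
H₀: μ = 74
H₁: μ ≠ 74
df = n - 1 = 21
t = (x̄ - μ₀) / (s/√n) = (81.80 - 74) / (7.50/√22) = 4.878
p-value = 0.0001

Since p-value < α = 0.01, we reject H₀.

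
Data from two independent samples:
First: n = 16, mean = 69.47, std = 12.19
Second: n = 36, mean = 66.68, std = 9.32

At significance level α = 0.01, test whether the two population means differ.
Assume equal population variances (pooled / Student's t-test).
Student's two-sample t-test (equal variances):
H₀: μ₁ = μ₂
H₁: μ₁ ≠ μ₂
df = n₁ + n₂ - 2 = 50
Pooled variance s_p² = [(n₁-1)s₁² + (n₂-1)s₂²] / (n₁ + n₂ - 2) = [(15)(12.19²) + (35)(9.32²)] / 50 = 105.3825
SE = √(s_p²(1/n₁ + 1/n₂)) = √(105.3825 × (1/16 + 1/36)) = 3.0844
t = (x̄₁ - x̄₂) / SE = (69.47 - 66.68) / 3.0844 = 2.79 / 3.0844 = 0.905
p-value = 0.3700

Since p-value > α = 0.01, we fail to reject H₀.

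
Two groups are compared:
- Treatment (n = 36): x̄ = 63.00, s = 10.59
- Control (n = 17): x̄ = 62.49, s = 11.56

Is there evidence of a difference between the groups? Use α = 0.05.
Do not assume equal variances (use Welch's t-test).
Welch's two-sample t-test:
H₀: μ₁ = μ₂
H₁: μ₁ ≠ μ₂
s₁²/n₁ = 10.59²/36 = 3.1152,  s₂²/n₂ = 11.56²/17 = 7.8608
SE = √(s₁²/n₁ + s₂²/n₂) = √(3.1152 + 7.8608) = 3.3130
df (Welch-Satterthwaite) = (s₁²/n₁ + s₂²/n₂)² / [(s₁²/n₁)²/(n₁-1) + (s₂²/n₂)²/(n₂-1)] ≈ 29.10
t = (x̄₁ - x̄₂) / SE = (63.00 - 62.49) / 3.3130 = 0.51 / 3.3130 = 0.154
p-value = 0.8787

Since p-value > α = 0.05, we fail to reject H₀.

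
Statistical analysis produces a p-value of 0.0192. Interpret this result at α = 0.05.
Since p = 0.0192 < α = 0.05, reject H₀.
There is sufficient evidence to reject the null hypothesis; the result is statistically significant at the 0.05 level.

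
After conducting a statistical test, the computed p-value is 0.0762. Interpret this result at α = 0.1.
Since p = 0.0762 < α = 0.1, reject H₀.
There is sufficient evidence to reject the null hypothesis; the result is statistically significant at the 0.1 level.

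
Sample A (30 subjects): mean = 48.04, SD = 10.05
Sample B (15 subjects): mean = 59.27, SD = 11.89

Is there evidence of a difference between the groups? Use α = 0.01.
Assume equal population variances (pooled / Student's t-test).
Student's two-sample t-test (equal variances):
H₀: μ₁ = μ₂
H₁: μ₁ ≠ μ₂
df = n₁ + n₂ - 2 = 43
Pooled variance s_p² = [(n₁-1)s₁² + (n₂-1)s₂²] / (n₁ + n₂ - 2) = [(29)(10.05²) + (14)(11.89²)] / 43 = 114.1461
SE = √(s_p²(1/n₁ + 1/n₂)) = √(114.1461 × (1/30 + 1/15)) = 3.3786
t = (x̄₁ - x̄₂) / SE = (48.04 - 59.27) / 3.3786 = -11.23 / 3.3786 = -3.324
p-value = 0.0018

Since p-value < α = 0.01, we reject H₀.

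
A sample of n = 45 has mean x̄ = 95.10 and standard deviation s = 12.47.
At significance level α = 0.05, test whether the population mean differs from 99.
One-sample t-test:
H₀: μ = 99
H₁: μ ≠ 99
df = n - 1 = 44
t = (x̄ - μ₀) / (s/√n) = (95.10 - 99) / (12.47/√45) = -2.098
p-value = 0.0417

Since p-value < α = 0.05, we reject H₀.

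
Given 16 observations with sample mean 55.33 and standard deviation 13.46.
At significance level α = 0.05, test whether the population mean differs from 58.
One-sample t-test:
H₀: μ = 58
H₁: μ ≠ 58
df = n - 1 = 15
t = (x̄ - μ₀) / (s/√n) = (55.33 - 58) / (13.46/√16) = -0.793
p-value = 0.4399

Since p-value > α = 0.05, we fail to reject H₀.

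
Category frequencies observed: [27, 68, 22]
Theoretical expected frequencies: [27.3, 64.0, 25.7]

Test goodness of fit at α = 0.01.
Chi-square goodness of fit test:
H₀: observed counts match expected distribution
H₁: observed counts differ from expected distribution
df = k - 1 = 2
χ² = Σ(O - E)²/E
   = (27 - 27.3)²/27.3 + (68 - 64.0)²/64.0 + (22 - 25.7)²/25.7
   = 0.003 + 0.250 + 0.533
   = 0.79
p-value = 0.6750

Since p-value > α = 0.01, we fail to reject H₀.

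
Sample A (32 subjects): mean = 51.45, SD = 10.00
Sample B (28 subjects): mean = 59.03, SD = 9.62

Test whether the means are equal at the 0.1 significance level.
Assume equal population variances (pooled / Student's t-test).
Student's two-sample t-test (equal variances):
H₀: μ₁ = μ₂
H₁: μ₁ ≠ μ₂
df = n₁ + n₂ - 2 = 58
Pooled variance s_p² = [(n₁-1)s₁² + (n₂-1)s₂²] / (n₁ + n₂ - 2) = [(31)(10.00²) + (27)(9.62²)] / 58 = 96.5293
SE = √(s_p²(1/n₁ + 1/n₂)) = √(96.5293 × (1/32 + 1/28)) = 2.5424
t = (x̄₁ - x̄₂) / SE = (51.45 - 59.03) / 2.5424 = -7.58 / 2.5424 = -2.981
p-value = 0.0042

Since p-value < α = 0.1, we reject H₀.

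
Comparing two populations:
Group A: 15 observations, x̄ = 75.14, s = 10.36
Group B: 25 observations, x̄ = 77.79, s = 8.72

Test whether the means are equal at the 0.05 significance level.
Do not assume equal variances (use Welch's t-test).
Welch's two-sample t-test:
H₀: μ₁ = μ₂
H₁: μ₁ ≠ μ₂
s₁²/n₁ = 10.36²/15 = 7.1553,  s₂²/n₂ = 8.72²/25 = 3.0415
SE = √(s₁²/n₁ + s₂²/n₂) = √(7.1553 + 3.0415) = 3.1932
df (Welch-Satterthwaite) = (s₁²/n₁ + s₂²/n₂)² / [(s₁²/n₁)²/(n₁-1) + (s₂²/n₂)²/(n₂-1)] ≈ 25.72
t = (x̄₁ - x̄₂) / SE = (75.14 - 77.79) / 3.1932 = -2.65 / 3.1932 = -0.830
p-value = 0.4142

Since p-value > α = 0.05, we fail to reject H₀.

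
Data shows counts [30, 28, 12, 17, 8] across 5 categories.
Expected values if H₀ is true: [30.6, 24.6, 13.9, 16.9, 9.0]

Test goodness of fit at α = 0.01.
Chi-square goodness of fit test:
H₀: observed counts match expected distribution
H₁: observed counts differ from expected distribution
df = k - 1 = 4
χ² = Σ(O - E)²/E
   = (30 - 30.6)²/30.6 + (28 - 24.6)²/24.6 + (12 - 13.9)²/13.9 + (17 - 16.9)²/16.9 + (8 - 9.0)²/9.0
   = 0.012 + 0.470 + 0.260 + 0.001 + 0.111
   = 0.85
p-value = 0.9312

Since p-value > α = 0.01, we fail to reject H₀.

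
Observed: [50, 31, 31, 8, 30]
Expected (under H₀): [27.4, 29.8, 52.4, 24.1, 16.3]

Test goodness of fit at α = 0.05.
Chi-square goodness of fit test:
H₀: observed counts match expected distribution
H₁: observed counts differ from expected distribution
df = k - 1 = 4
χ² = Σ(O - E)²/E
   = (50 - 27.4)²/27.4 + (31 - 29.8)²/29.8 + (31 - 52.4)²/52.4 + (8 - 24.1)²/24.1 + (30 - 16.3)²/16.3
   = 18.641 + 0.048 + 8.740 + 10.756 + 11.515
   = 49.70
p-value < 0.0001

Since p-value < α = 0.05, we reject H₀.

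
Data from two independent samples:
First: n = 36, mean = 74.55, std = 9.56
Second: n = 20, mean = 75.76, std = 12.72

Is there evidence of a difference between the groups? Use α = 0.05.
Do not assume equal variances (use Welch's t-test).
Welch's two-sample t-test:
H₀: μ₁ = μ₂
H₁: μ₁ ≠ μ₂
s₁²/n₁ = 9.56²/36 = 2.5387,  s₂²/n₂ = 12.72²/20 = 8.0899
SE = √(s₁²/n₁ + s₂²/n₂) = √(2.5387 + 8.0899) = 3.2602
df (Welch-Satterthwaite) = (s₁²/n₁ + s₂²/n₂)² / [(s₁²/n₁)²/(n₁-1) + (s₂²/n₂)²/(n₂-1)] ≈ 31.13
t = (x̄₁ - x̄₂) / SE = (74.55 - 75.76) / 3.2602 = -1.21 / 3.2602 = -0.371
p-value = 0.7130

Since p-value > α = 0.05, we fail to reject H₀.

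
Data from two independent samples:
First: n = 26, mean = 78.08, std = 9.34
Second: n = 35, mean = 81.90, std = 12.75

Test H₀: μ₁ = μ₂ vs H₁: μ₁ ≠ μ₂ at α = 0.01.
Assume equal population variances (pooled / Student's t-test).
Student's two-sample t-test (equal variances):
H₀: μ₁ = μ₂
H₁: μ₁ ≠ μ₂
df = n₁ + n₂ - 2 = 59
Pooled variance s_p² = [(n₁-1)s₁² + (n₂-1)s₂²] / (n₁ + n₂ - 2) = [(25)(9.34²) + (34)(12.75²)] / 59 = 130.6443
SE = √(s_p²(1/n₁ + 1/n₂)) = √(130.6443 × (1/26 + 1/35)) = 2.9593
t = (x̄₁ - x̄₂) / SE = (78.08 - 81.90) / 2.9593 = -3.82 / 2.9593 = -1.291
p-value = 0.2018

Since p-value > α = 0.01, we fail to reject H₀.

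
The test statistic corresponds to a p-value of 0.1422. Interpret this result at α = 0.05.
Since p = 0.1422 > α = 0.05, fail to reject H₀.
There is insufficient evidence to reject the null hypothesis; the result is not statistically significant at the 0.05 level.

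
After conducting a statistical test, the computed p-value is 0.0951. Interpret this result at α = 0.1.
Since p = 0.0951 < α = 0.1, reject H₀.
There is sufficient evidence to reject the null hypothesis; the result is statistically significant at the 0.1 level.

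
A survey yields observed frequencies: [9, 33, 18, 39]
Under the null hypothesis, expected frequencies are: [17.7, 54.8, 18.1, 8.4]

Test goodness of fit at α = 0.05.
Chi-square goodness of fit test:
H₀: observed counts match expected distribution
H₁: observed counts differ from expected distribution
df = k - 1 = 3
χ² = Σ(O - E)²/E
   = (9 - 17.7)²/17.7 + (33 - 54.8)²/54.8 + (18 - 18.1)²/18.1 + (39 - 8.4)²/8.4
   = 4.276 + 8.672 + 0.001 + 111.471
   = 124.42
p-value < 0.0001

Since p-value < α = 0.05, we reject H₀.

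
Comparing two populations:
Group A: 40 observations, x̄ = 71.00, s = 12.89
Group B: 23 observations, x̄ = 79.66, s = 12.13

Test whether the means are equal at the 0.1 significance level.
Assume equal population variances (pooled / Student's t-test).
Student's two-sample t-test (equal variances):
H₀: μ₁ = μ₂
H₁: μ₁ ≠ μ₂
df = n₁ + n₂ - 2 = 61
Pooled variance s_p² = [(n₁-1)s₁² + (n₂-1)s₂²] / (n₁ + n₂ - 2) = [(39)(12.89²) + (22)(12.13²)] / 61 = 159.2942
SE = √(s_p²(1/n₁ + 1/n₂)) = √(159.2942 × (1/40 + 1/23)) = 3.3028
t = (x̄₁ - x̄₂) / SE = (71.00 - 79.66) / 3.3028 = -8.66 / 3.3028 = -2.622
p-value = 0.0110

Since p-value < α = 0.1, we reject H₀.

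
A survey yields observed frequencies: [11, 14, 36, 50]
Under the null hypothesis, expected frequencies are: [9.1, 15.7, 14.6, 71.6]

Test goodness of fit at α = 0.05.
Chi-square goodness of fit test:
H₀: observed counts match expected distribution
H₁: observed counts differ from expected distribution
df = k - 1 = 3
χ² = Σ(O - E)²/E
   = (11 - 9.1)²/9.1 + (14 - 15.7)²/15.7 + (36 - 14.6)²/14.6 + (50 - 71.6)²/71.6
   = 0.397 + 0.184 + 31.367 + 6.516
   = 38.46
p-value < 0.0001

Since p-value < α = 0.05, we reject H₀.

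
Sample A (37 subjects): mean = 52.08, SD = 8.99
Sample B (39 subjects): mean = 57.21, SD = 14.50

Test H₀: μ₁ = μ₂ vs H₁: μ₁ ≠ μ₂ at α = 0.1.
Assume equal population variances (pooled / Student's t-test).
Student's two-sample t-test (equal variances):
H₀: μ₁ = μ₂
H₁: μ₁ ≠ μ₂
df = n₁ + n₂ - 2 = 74
Pooled variance s_p² = [(n₁-1)s₁² + (n₂-1)s₂²] / (n₁ + n₂ - 2) = [(36)(8.99²) + (38)(14.50²)] / 74 = 147.2841
SE = √(s_p²(1/n₁ + 1/n₂)) = √(147.2841 × (1/37 + 1/39)) = 2.7852
t = (x̄₁ - x̄₂) / SE = (52.08 - 57.21) / 2.7852 = -5.13 / 2.7852 = -1.842
p-value = 0.0695

Since p-value < α = 0.1, we reject H₀.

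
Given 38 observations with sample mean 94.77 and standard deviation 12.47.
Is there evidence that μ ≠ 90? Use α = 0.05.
One-sample t-test:
H₀: μ = 90
H₁: μ ≠ 90
df = n - 1 = 37
t = (x̄ - μ₀) / (s/√n) = (94.77 - 90) / (12.47/√38) = 2.358
p-value = 0.0238

Since p-value < α = 0.05, we reject H₀.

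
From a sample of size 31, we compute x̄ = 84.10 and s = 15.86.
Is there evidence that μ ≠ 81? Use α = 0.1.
One-sample t-test:
H₀: μ = 81
H₁: μ ≠ 81
df = n - 1 = 30
t = (x̄ - μ₀) / (s/√n) = (84.10 - 81) / (15.86/√31) = 1.088
p-value = 0.2851

Since p-value > α = 0.1, we fail to reject H₀.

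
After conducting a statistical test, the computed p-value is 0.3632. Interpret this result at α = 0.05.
Since p = 0.3632 > α = 0.05, fail to reject H₀.
There is insufficient evidence to reject the null hypothesis; the result is not statistically significant at the 0.05 level.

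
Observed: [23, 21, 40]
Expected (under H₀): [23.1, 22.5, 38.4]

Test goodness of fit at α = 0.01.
Chi-square goodness of fit test:
H₀: observed counts match expected distribution
H₁: observed counts differ from expected distribution
df = k - 1 = 2
χ² = Σ(O - E)²/E
   = (23 - 23.1)²/23.1 + (21 - 22.5)²/22.5 + (40 - 38.4)²/38.4
   = 0.000 + 0.100 + 0.067
   = 0.17
p-value = 0.9198

Since p-value > α = 0.01, we fail to reject H₀.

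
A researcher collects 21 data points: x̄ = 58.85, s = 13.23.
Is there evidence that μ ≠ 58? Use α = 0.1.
One-sample t-test:
H₀: μ = 58
H₁: μ ≠ 58
df = n - 1 = 20
t = (x̄ - μ₀) / (s/√n) = (58.85 - 58) / (13.23/√21) = 0.294
p-value = 0.7715

Since p-value > α = 0.1, we fail to reject H₀.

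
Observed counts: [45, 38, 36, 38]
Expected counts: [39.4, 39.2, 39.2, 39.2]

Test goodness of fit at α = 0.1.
Chi-square goodness of fit test:
H₀: observed counts match expected distribution
H₁: observed counts differ from expected distribution
df = k - 1 = 3
χ² = Σ(O - E)²/E
   = (45 - 39.4)²/39.4 + (38 - 39.2)²/39.2 + (36 - 39.2)²/39.2 + (38 - 39.2)²/39.2
   = 0.796 + 0.037 + 0.261 + 0.037
   = 1.13
p-value = 0.7697

Since p-value > α = 0.1, we fail to reject H₀.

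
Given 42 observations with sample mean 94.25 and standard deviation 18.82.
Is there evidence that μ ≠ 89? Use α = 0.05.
One-sample t-test:
H₀: μ = 89
H₁: μ ≠ 89
df = n - 1 = 41
t = (x̄ - μ₀) / (s/√n) = (94.25 - 89) / (18.82/√42) = 1.808
p-value = 0.0780

Since p-value > α = 0.05, we fail to reject H₀.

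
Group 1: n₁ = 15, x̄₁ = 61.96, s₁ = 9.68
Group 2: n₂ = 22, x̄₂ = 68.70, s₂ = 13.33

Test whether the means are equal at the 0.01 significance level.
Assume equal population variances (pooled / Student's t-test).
Student's two-sample t-test (equal variances):
H₀: μ₁ = μ₂
H₁: μ₁ ≠ μ₂
df = n₁ + n₂ - 2 = 35
Pooled variance s_p² = [(n₁-1)s₁² + (n₂-1)s₂²] / (n₁ + n₂ - 2) = [(14)(9.68²) + (21)(13.33²)] / 35 = 144.0943
SE = √(s_p²(1/n₁ + 1/n₂)) = √(144.0943 × (1/15 + 1/22)) = 4.0195
t = (x̄₁ - x̄₂) / SE = (61.96 - 68.70) / 4.0195 = -6.74 / 4.0195 = -1.677
p-value = 0.1025

Since p-value > α = 0.01, we fail to reject H₀.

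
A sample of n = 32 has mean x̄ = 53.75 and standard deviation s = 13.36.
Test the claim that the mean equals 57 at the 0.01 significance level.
One-sample t-test:
H₀: μ = 57
H₁: μ ≠ 57
df = n - 1 = 31
t = (x̄ - μ₀) / (s/√n) = (53.75 - 57) / (13.36/√32) = -1.376
p-value = 0.1786

Since p-value > α = 0.01, we fail to reject H₀.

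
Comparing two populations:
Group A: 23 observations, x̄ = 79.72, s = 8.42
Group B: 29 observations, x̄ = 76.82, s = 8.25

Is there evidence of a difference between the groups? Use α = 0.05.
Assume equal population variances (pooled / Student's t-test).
Student's two-sample t-test (equal variances):
H₀: μ₁ = μ₂
H₁: μ₁ ≠ μ₂
df = n₁ + n₂ - 2 = 50
Pooled variance s_p² = [(n₁-1)s₁² + (n₂-1)s₂²] / (n₁ + n₂ - 2) = [(22)(8.42²) + (28)(8.25²)] / 50 = 69.3094
SE = √(s_p²(1/n₁ + 1/n₂)) = √(69.3094 × (1/23 + 1/29)) = 2.3245
t = (x̄₁ - x̄₂) / SE = (79.72 - 76.82) / 2.3245 = 2.90 / 2.3245 = 1.248
p-value = 0.2180

Since p-value > α = 0.05, we fail to reject H₀.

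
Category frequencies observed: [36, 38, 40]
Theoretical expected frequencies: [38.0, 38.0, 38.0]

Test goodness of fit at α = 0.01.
Chi-square goodness of fit test:
H₀: observed counts match expected distribution
H₁: observed counts differ from expected distribution
df = k - 1 = 2
χ² = Σ(O - E)²/E
   = (36 - 38.0)²/38.0 + (38 - 38.0)²/38.0 + (40 - 38.0)²/38.0
   = 0.105 + 0.000 + 0.105
   = 0.21
p-value = 0.9001

Since p-value > α = 0.01, we fail to reject H₀.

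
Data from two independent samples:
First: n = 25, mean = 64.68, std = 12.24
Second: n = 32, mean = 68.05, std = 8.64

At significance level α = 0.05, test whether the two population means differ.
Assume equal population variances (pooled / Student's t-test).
Student's two-sample t-test (equal variances):
H₀: μ₁ = μ₂
H₁: μ₁ ≠ μ₂
df = n₁ + n₂ - 2 = 55
Pooled variance s_p² = [(n₁-1)s₁² + (n₂-1)s₂²] / (n₁ + n₂ - 2) = [(24)(12.24²) + (31)(8.64²)] / 55 = 107.4502
SE = √(s_p²(1/n₁ + 1/n₂)) = √(107.4502 × (1/25 + 1/32)) = 2.7669
t = (x̄₁ - x̄₂) / SE = (64.68 - 68.05) / 2.7669 = -3.37 / 2.7669 = -1.218
p-value = 0.2284

Since p-value > α = 0.05, we fail to reject H₀.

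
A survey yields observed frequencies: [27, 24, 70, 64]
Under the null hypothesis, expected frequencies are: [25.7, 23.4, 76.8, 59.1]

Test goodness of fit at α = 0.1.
Chi-square goodness of fit test:
H₀: observed counts match expected distribution
H₁: observed counts differ from expected distribution
df = k - 1 = 3
χ² = Σ(O - E)²/E
   = (27 - 25.7)²/25.7 + (24 - 23.4)²/23.4 + (70 - 76.8)²/76.8 + (64 - 59.1)²/59.1
   = 0.066 + 0.015 + 0.602 + 0.406
   = 1.09
p-value = 0.7796

Since p-value > α = 0.1, we fail to reject H₀.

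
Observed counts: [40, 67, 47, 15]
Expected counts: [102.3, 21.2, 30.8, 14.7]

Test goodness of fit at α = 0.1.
Chi-square goodness of fit test:
H₀: observed counts match expected distribution
H₁: observed counts differ from expected distribution
df = k - 1 = 3
χ² = Σ(O - E)²/E
   = (40 - 102.3)²/102.3 + (67 - 21.2)²/21.2 + (47 - 30.8)²/30.8 + (15 - 14.7)²/14.7
   = 37.940 + 98.945 + 8.521 + 0.006
   = 145.41
p-value < 0.0001

Since p-value < α = 0.1, we reject H₀.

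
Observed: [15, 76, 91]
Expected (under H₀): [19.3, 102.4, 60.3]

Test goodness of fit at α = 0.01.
Chi-square goodness of fit test:
H₀: observed counts match expected distribution
H₁: observed counts differ from expected distribution
df = k - 1 = 2
χ² = Σ(O - E)²/E
   = (15 - 19.3)²/19.3 + (76 - 102.4)²/102.4 + (91 - 60.3)²/60.3
   = 0.958 + 6.806 + 15.630
   = 23.39
p-value < 0.0001

Since p-value < α = 0.01, we reject H₀.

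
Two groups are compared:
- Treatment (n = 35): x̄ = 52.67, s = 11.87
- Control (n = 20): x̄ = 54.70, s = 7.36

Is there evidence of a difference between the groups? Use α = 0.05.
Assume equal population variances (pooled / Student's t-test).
Student's two-sample t-test (equal variances):
H₀: μ₁ = μ₂
H₁: μ₁ ≠ μ₂
df = n₁ + n₂ - 2 = 53
Pooled variance s_p² = [(n₁-1)s₁² + (n₂-1)s₂²] / (n₁ + n₂ - 2) = [(34)(11.87²) + (19)(7.36²)] / 53 = 109.8060
SE = √(s_p²(1/n₁ + 1/n₂)) = √(109.8060 × (1/35 + 1/20)) = 2.9373
t = (x̄₁ - x̄₂) / SE = (52.67 - 54.70) / 2.9373 = -2.03 / 2.9373 = -0.691
p-value = 0.4925

Since p-value > α = 0.05, we fail to reject H₀.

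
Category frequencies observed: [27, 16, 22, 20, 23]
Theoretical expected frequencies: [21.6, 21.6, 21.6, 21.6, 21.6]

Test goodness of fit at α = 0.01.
Chi-square goodness of fit test:
H₀: observed counts match expected distribution
H₁: observed counts differ from expected distribution
df = k - 1 = 4
χ² = Σ(O - E)²/E
   = (27 - 21.6)²/21.6 + (16 - 21.6)²/21.6 + (22 - 21.6)²/21.6 + (20 - 21.6)²/21.6 + (23 - 21.6)²/21.6
   = 1.350 + 1.452 + 0.007 + 0.119 + 0.091
   = 3.02
p-value = 0.5547

Since p-value > α = 0.01, we fail to reject H₀.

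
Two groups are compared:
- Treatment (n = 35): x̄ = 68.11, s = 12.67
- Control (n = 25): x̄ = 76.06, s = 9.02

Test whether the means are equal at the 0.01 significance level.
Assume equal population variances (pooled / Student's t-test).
Student's two-sample t-test (equal variances):
H₀: μ₁ = μ₂
H₁: μ₁ ≠ μ₂
df = n₁ + n₂ - 2 = 58
Pooled variance s_p² = [(n₁-1)s₁² + (n₂-1)s₂²] / (n₁ + n₂ - 2) = [(34)(12.67²) + (24)(9.02²)] / 58 = 127.7695
SE = √(s_p²(1/n₁ + 1/n₂)) = √(127.7695 × (1/35 + 1/25)) = 2.9600
t = (x̄₁ - x̄₂) / SE = (68.11 - 76.06) / 2.9600 = -7.95 / 2.9600 = -2.686
p-value = 0.0094

Since p-value < α = 0.01, we reject H₀.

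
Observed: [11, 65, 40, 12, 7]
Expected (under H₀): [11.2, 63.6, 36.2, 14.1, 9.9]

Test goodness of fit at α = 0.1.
Chi-square goodness of fit test:
H₀: observed counts match expected distribution
H₁: observed counts differ from expected distribution
df = k - 1 = 4
χ² = Σ(O - E)²/E
   = (11 - 11.2)²/11.2 + (65 - 63.6)²/63.6 + (40 - 36.2)²/36.2 + (12 - 14.1)²/14.1 + (7 - 9.9)²/9.9
   = 0.004 + 0.031 + 0.399 + 0.313 + 0.849
   = 1.60
p-value = 0.8096

Since p-value > α = 0.1, we fail to reject H₀.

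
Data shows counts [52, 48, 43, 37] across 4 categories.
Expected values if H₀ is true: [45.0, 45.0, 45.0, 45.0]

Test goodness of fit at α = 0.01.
Chi-square goodness of fit test:
H₀: observed counts match expected distribution
H₁: observed counts differ from expected distribution
df = k - 1 = 3
χ² = Σ(O - E)²/E
   = (52 - 45.0)²/45.0 + (48 - 45.0)²/45.0 + (43 - 45.0)²/45.0 + (37 - 45.0)²/45.0
   = 1.089 + 0.200 + 0.089 + 1.422
   = 2.80
p-value = 0.4235

Since p-value > α = 0.01, we fail to reject H₀.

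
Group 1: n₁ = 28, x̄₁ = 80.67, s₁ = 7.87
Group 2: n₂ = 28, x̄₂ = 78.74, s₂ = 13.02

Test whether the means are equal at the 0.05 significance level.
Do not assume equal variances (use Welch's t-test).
Welch's two-sample t-test:
H₀: μ₁ = μ₂
H₁: μ₁ ≠ μ₂
s₁²/n₁ = 7.87²/28 = 2.2120,  s₂²/n₂ = 13.02²/28 = 6.0543
SE = √(s₁²/n₁ + s₂²/n₂) = √(2.2120 + 6.0543) = 2.8751
df (Welch-Satterthwaite) = (s₁²/n₁ + s₂²/n₂)² / [(s₁²/n₁)²/(n₁-1) + (s₂²/n₂)²/(n₂-1)] ≈ 44.41
t = (x̄₁ - x̄₂) / SE = (80.67 - 78.74) / 2.8751 = 1.93 / 2.8751 = 0.671
p-value = 0.5055

Since p-value > α = 0.05, we fail to reject H₀.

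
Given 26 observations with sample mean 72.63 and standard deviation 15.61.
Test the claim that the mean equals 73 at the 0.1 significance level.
One-sample t-test:
H₀: μ = 73
H₁: μ ≠ 73
df = n - 1 = 25
t = (x̄ - μ₀) / (s/√n) = (72.63 - 73) / (15.61/√26) = -0.121
p-value = 0.9048

Since p-value > α = 0.1, we fail to reject H₀.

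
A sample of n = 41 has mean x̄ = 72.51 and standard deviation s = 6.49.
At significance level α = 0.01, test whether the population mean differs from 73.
One-sample t-test:
H₀: μ = 73
H₁: μ ≠ 73
df = n - 1 = 40
t = (x̄ - μ₀) / (s/√n) = (72.51 - 73) / (6.49/√41) = -0.483
p-value = 0.6314

Since p-value > α = 0.01, we fail to reject H₀.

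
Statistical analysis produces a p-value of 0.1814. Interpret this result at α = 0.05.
Since p = 0.1814 > α = 0.05, fail to reject H₀.
There is insufficient evidence to reject the null hypothesis; the result is not statistically significant at the 0.05 level.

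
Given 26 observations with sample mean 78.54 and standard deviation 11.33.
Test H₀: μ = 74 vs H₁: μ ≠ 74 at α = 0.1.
One-sample t-test:
H₀: μ = 74
H₁: μ ≠ 74
df = n - 1 = 25
t = (x̄ - μ₀) / (s/√n) = (78.54 - 74) / (11.33/√26) = 2.043
p-value = 0.0517

Since p-value < α = 0.1, we reject H₀.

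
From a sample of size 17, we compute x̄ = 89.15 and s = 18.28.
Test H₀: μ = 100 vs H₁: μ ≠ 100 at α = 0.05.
One-sample t-test:
H₀: μ = 100
H₁: μ ≠ 100
df = n - 1 = 16
t = (x̄ - μ₀) / (s/√n) = (89.15 - 100) / (18.28/√17) = -2.447
p-value = 0.0263

Since p-value < α = 0.05, we reject H₀.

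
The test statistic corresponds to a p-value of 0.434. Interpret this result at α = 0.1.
Since p = 0.434 > α = 0.1, fail to reject H₀.
There is insufficient evidence to reject the null hypothesis; the result is not statistically significant at the 0.1 level.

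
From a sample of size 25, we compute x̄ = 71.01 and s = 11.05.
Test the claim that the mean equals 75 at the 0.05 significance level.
One-sample t-test:
H₀: μ = 75
H₁: μ ≠ 75
df = n - 1 = 24
t = (x̄ - μ₀) / (s/√n) = (71.01 - 75) / (11.05/√25) = -1.805
p-value = 0.0836

Since p-value > α = 0.05, we fail to reject H₀.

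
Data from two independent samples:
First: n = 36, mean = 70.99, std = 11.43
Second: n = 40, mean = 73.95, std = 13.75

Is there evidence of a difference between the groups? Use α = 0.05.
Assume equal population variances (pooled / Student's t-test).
Student's two-sample t-test (equal variances):
H₀: μ₁ = μ₂
H₁: μ₁ ≠ μ₂
df = n₁ + n₂ - 2 = 74
Pooled variance s_p² = [(n₁-1)s₁² + (n₂-1)s₂²] / (n₁ + n₂ - 2) = [(35)(11.43²) + (39)(13.75²)] / 74 = 161.4326
SE = √(s_p²(1/n₁ + 1/n₂)) = √(161.4326 × (1/36 + 1/40)) = 2.9189
t = (x̄₁ - x̄₂) / SE = (70.99 - 73.95) / 2.9189 = -2.96 / 2.9189 = -1.014
p-value = 0.3139

Since p-value > α = 0.05, we fail to reject H₀.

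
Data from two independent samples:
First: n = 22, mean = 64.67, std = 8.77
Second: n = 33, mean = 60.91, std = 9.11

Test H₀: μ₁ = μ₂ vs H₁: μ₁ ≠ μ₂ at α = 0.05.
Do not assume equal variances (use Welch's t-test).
Welch's two-sample t-test:
H₀: μ₁ = μ₂
H₁: μ₁ ≠ μ₂
s₁²/n₁ = 8.77²/22 = 3.4960,  s₂²/n₂ = 9.11²/33 = 2.5149
SE = √(s₁²/n₁ + s₂²/n₂) = √(3.4960 + 2.5149) = 2.4517
df (Welch-Satterthwaite) = (s₁²/n₁ + s₂²/n₂)² / [(s₁²/n₁)²/(n₁-1) + (s₂²/n₂)²/(n₂-1)] ≈ 46.34
t = (x̄₁ - x̄₂) / SE = (64.67 - 60.91) / 2.4517 = 3.76 / 2.4517 = 1.534
p-value = 0.1319

Since p-value > α = 0.05, we fail to reject H₀.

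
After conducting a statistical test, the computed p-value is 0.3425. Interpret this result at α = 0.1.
Since p = 0.3425 > α = 0.1, fail to reject H₀.
There is insufficient evidence to reject the null hypothesis; the result is not statistically significant at the 0.1 level.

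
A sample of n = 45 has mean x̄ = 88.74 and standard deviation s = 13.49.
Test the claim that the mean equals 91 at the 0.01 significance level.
One-sample t-test:
H₀: μ = 91
H₁: μ ≠ 91
df = n - 1 = 44
t = (x̄ - μ₀) / (s/√n) = (88.74 - 91) / (13.49/√45) = -1.124
p-value = 0.2672

Since p-value > α = 0.01, we fail to reject H₀.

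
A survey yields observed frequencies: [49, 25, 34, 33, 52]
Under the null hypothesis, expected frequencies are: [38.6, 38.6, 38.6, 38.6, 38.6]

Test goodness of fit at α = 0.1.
Chi-square goodness of fit test:
H₀: observed counts match expected distribution
H₁: observed counts differ from expected distribution
df = k - 1 = 4
χ² = Σ(O - E)²/E
   = (49 - 38.6)²/38.6 + (25 - 38.6)²/38.6 + (34 - 38.6)²/38.6 + (33 - 38.6)²/38.6 + (52 - 38.6)²/38.6
   = 2.802 + 4.792 + 0.548 + 0.812 + 4.652
   = 13.61
p-value = 0.0087

Since p-value < α = 0.1, we reject H₀.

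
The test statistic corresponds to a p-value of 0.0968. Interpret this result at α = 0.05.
Since p = 0.0968 > α = 0.05, fail to reject H₀.
There is insufficient evidence to reject the null hypothesis; the result is not statistically significant at the 0.05 level.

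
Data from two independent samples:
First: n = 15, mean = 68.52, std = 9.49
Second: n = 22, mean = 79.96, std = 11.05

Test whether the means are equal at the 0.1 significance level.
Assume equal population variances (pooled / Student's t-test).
Student's two-sample t-test (equal variances):
H₀: μ₁ = μ₂
H₁: μ₁ ≠ μ₂
df = n₁ + n₂ - 2 = 35
Pooled variance s_p² = [(n₁-1)s₁² + (n₂-1)s₂²] / (n₁ + n₂ - 2) = [(14)(9.49²) + (21)(11.05²)] / 35 = 109.2855
SE = √(s_p²(1/n₁ + 1/n₂)) = √(109.2855 × (1/15 + 1/22)) = 3.5005
t = (x̄₁ - x̄₂) / SE = (68.52 - 79.96) / 3.5005 = -11.44 / 3.5005 = -3.268
p-value = 0.0024

Since p-value < α = 0.1, we reject H₀.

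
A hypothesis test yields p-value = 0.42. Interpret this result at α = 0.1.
Since p = 0.42 > α = 0.1, fail to reject H₀.
There is insufficient evidence to reject the null hypothesis; the result is not statistically significant at the 0.1 level.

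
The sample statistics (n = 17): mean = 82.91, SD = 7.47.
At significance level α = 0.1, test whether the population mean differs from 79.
One-sample t-test:
H₀: μ = 79
H₁: μ ≠ 79
df = n - 1 = 16
t = (x̄ - μ₀) / (s/√n) = (82.91 - 79) / (7.47/√17) = 2.158
p-value = 0.0465

Since p-value < α = 0.1, we reject H₀.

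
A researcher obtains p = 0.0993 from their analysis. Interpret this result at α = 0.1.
Since p = 0.0993 < α = 0.1, reject H₀.
There is sufficient evidence to reject the null hypothesis; the result is statistically significant at the 0.1 level.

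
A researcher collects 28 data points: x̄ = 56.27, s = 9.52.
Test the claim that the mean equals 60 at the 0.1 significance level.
One-sample t-test:
H₀: μ = 60
H₁: μ ≠ 60
df = n - 1 = 27
t = (x̄ - μ₀) / (s/√n) = (56.27 - 60) / (9.52/√28) = -2.073
p-value = 0.0478

Since p-value < α = 0.1, we reject H₀.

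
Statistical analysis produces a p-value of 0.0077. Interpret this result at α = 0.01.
Since p = 0.0077 < α = 0.01, reject H₀.
There is sufficient evidence to reject the null hypothesis; the result is statistically significant at the 0.01 level.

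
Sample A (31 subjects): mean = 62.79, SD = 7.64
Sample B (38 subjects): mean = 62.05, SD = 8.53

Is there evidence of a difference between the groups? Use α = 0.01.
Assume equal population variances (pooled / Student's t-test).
Student's two-sample t-test (equal variances):
H₀: μ₁ = μ₂
H₁: μ₁ ≠ μ₂
df = n₁ + n₂ - 2 = 67
Pooled variance s_p² = [(n₁-1)s₁² + (n₂-1)s₂²] / (n₁ + n₂ - 2) = [(30)(7.64²) + (37)(8.53²)] / 67 = 66.3170
SE = √(s_p²(1/n₁ + 1/n₂)) = √(66.3170 × (1/31 + 1/38)) = 1.9709
t = (x̄₁ - x̄₂) / SE = (62.79 - 62.05) / 1.9709 = 0.74 / 1.9709 = 0.375
p-value = 0.7085

Since p-value > α = 0.01, we fail to reject H₀.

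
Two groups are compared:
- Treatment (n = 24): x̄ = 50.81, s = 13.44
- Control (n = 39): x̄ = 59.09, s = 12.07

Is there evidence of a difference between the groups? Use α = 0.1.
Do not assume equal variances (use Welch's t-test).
Welch's two-sample t-test:
H₀: μ₁ = μ₂
H₁: μ₁ ≠ μ₂
s₁²/n₁ = 13.44²/24 = 7.5264,  s₂²/n₂ = 12.07²/39 = 3.7355
SE = √(s₁²/n₁ + s₂²/n₂) = √(7.5264 + 3.7355) = 3.3559
df (Welch-Satterthwaite) = (s₁²/n₁ + s₂²/n₂)² / [(s₁²/n₁)²/(n₁-1) + (s₂²/n₂)²/(n₂-1)] ≈ 44.81
t = (x̄₁ - x̄₂) / SE = (50.81 - 59.09) / 3.3559 = -8.28 / 3.3559 = -2.467
p-value = 0.0175

Since p-value < α = 0.1, we reject H₀.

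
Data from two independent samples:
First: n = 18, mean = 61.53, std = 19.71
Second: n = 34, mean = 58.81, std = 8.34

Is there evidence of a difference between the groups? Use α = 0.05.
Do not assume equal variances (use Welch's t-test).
Welch's two-sample t-test:
H₀: μ₁ = μ₂
H₁: μ₁ ≠ μ₂
s₁²/n₁ = 19.71²/18 = 21.5825,  s₂²/n₂ = 8.34²/34 = 2.0458
SE = √(s₁²/n₁ + s₂²/n₂) = √(21.5825 + 2.0458) = 4.8609
df (Welch-Satterthwaite) = (s₁²/n₁ + s₂²/n₂)² / [(s₁²/n₁)²/(n₁-1) + (s₂²/n₂)²/(n₂-1)] ≈ 20.28
t = (x̄₁ - x̄₂) / SE = (61.53 - 58.81) / 4.8609 = 2.72 / 4.8609 = 0.560
p-value = 0.5819

Since p-value > α = 0.05, we fail to reject H₀.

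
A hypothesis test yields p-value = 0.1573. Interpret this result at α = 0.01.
Since p = 0.1573 > α = 0.01, fail to reject H₀.
There is insufficient evidence to reject the null hypothesis; the result is not statistically significant at the 0.01 level.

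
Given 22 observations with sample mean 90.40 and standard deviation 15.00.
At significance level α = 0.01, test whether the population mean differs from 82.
One-sample t-test:
H₀: μ = 82
H₁: μ ≠ 82
df = n - 1 = 21
t = (x̄ - μ₀) / (s/√n) = (90.40 - 82) / (15.00/√22) = 2.627
p-value = 0.0158

Since p-value > α = 0.01, we fail to reject H₀.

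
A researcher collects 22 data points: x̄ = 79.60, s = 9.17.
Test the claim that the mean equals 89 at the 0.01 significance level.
One-sample t-test:
H₀: μ = 89
H₁: μ ≠ 89
df = n - 1 = 21
t = (x̄ - μ₀) / (s/√n) = (79.60 - 89) / (9.17/√22) = -4.808
p-value = 0.0001

Since p-value < α = 0.01, we reject H₀.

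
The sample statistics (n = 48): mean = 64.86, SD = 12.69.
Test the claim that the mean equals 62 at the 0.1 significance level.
One-sample t-test:
H₀: μ = 62
H₁: μ ≠ 62
df = n - 1 = 47
t = (x̄ - μ₀) / (s/√n) = (64.86 - 62) / (12.69/√48) = 1.561
p-value = 0.1251

Since p-value > α = 0.1, we fail to reject H₀.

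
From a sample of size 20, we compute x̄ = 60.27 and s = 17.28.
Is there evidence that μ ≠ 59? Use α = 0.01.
One-sample t-test:
H₀: μ = 59
H₁: μ ≠ 59
df = n - 1 = 19
t = (x̄ - μ₀) / (s/√n) = (60.27 - 59) / (17.28/√20) = 0.329
p-value = 0.7460

Since p-value > α = 0.01, we fail to reject H₀.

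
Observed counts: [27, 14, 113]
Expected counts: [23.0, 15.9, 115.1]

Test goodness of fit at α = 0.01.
Chi-square goodness of fit test:
H₀: observed counts match expected distribution
H₁: observed counts differ from expected distribution
df = k - 1 = 2
χ² = Σ(O - E)²/E
   = (27 - 23.0)²/23.0 + (14 - 15.9)²/15.9 + (113 - 115.1)²/115.1
   = 0.696 + 0.227 + 0.038
   = 0.96
p-value = 0.6185

Since p-value > α = 0.01, we fail to reject H₀.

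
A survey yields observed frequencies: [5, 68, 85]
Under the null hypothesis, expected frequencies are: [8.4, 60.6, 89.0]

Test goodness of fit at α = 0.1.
Chi-square goodness of fit test:
H₀: observed counts match expected distribution
H₁: observed counts differ from expected distribution
df = k - 1 = 2
χ² = Σ(O - E)²/E
   = (5 - 8.4)²/8.4 + (68 - 60.6)²/60.6 + (85 - 89.0)²/89.0
   = 1.376 + 0.904 + 0.180
   = 2.46
p-value = 0.2924

Since p-value > α = 0.1, we fail to reject H₀.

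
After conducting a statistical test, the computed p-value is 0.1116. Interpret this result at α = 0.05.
Since p = 0.1116 > α = 0.05, fail to reject H₀.
There is insufficient evidence to reject the null hypothesis; the result is not statistically significant at the 0.05 level.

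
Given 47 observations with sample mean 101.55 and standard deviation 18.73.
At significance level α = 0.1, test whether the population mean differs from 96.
One-sample t-test:
H₀: μ = 96
H₁: μ ≠ 96
df = n - 1 = 46
t = (x̄ - μ₀) / (s/√n) = (101.55 - 96) / (18.73/√47) = 2.031
p-value = 0.0480

Since p-value < α = 0.1, we reject H₀.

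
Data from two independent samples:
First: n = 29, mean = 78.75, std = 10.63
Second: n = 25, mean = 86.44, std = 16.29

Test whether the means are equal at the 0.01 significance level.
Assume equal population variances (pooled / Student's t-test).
Student's two-sample t-test (equal variances):
H₀: μ₁ = μ₂
H₁: μ₁ ≠ μ₂
df = n₁ + n₂ - 2 = 52
Pooled variance s_p² = [(n₁-1)s₁² + (n₂-1)s₂²] / (n₁ + n₂ - 2) = [(28)(10.63²) + (24)(16.29²)] / 52 = 183.3202
SE = √(s_p²(1/n₁ + 1/n₂)) = √(183.3202 × (1/29 + 1/25)) = 3.6952
t = (x̄₁ - x̄₂) / SE = (78.75 - 86.44) / 3.6952 = -7.69 / 3.6952 = -2.081
p-value = 0.0424

Since p-value > α = 0.01, we fail to reject H₀.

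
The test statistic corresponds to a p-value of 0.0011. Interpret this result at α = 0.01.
Since p = 0.0011 < α = 0.01, reject H₀.
There is sufficient evidence to reject the null hypothesis; the result is statistically significant at the 0.01 level.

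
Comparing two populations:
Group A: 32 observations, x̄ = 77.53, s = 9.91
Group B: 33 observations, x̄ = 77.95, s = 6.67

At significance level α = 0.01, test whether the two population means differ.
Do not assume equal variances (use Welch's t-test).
Welch's two-sample t-test:
H₀: μ₁ = μ₂
H₁: μ₁ ≠ μ₂
s₁²/n₁ = 9.91²/32 = 3.0690,  s₂²/n₂ = 6.67²/33 = 1.3481
SE = √(s₁²/n₁ + s₂²/n₂) = √(3.0690 + 1.3481) = 2.1017
df (Welch-Satterthwaite) = (s₁²/n₁ + s₂²/n₂)² / [(s₁²/n₁)²/(n₁-1) + (s₂²/n₂)²/(n₂-1)] ≈ 54.10
t = (x̄₁ - x̄₂) / SE = (77.53 - 77.95) / 2.1017 = -0.42 / 2.1017 = -0.200
p-value = 0.8424

Since p-value > α = 0.01, we fail to reject H₀.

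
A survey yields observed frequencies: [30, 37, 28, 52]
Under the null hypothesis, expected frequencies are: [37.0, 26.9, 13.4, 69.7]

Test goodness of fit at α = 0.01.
Chi-square goodness of fit test:
H₀: observed counts match expected distribution
H₁: observed counts differ from expected distribution
df = k - 1 = 3
χ² = Σ(O - E)²/E
   = (30 - 37.0)²/37.0 + (37 - 26.9)²/26.9 + (28 - 13.4)²/13.4 + (52 - 69.7)²/69.7
   = 1.324 + 3.792 + 15.907 + 4.495
   = 25.52
p-value < 0.0001

Since p-value < α = 0.01, we reject H₀.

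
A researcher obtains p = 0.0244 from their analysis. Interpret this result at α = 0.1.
Since p = 0.0244 < α = 0.1, reject H₀.
There is sufficient evidence to reject the null hypothesis; the result is statistically significant at the 0.1 level.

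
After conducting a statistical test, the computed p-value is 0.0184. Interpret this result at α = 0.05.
Since p = 0.0184 < α = 0.05, reject H₀.
There is sufficient evidence to reject the null hypothesis; the result is statistically significant at the 0.05 level.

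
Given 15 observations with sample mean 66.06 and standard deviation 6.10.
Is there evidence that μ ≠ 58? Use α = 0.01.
One-sample t-test:
H₀: μ = 58
H₁: μ ≠ 58
df = n - 1 = 14
t = (x̄ - μ₀) / (s/√n) = (66.06 - 58) / (6.10/√15) = 5.117
p-value = 0.0002

Since p-value < α = 0.01, we reject H₀.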